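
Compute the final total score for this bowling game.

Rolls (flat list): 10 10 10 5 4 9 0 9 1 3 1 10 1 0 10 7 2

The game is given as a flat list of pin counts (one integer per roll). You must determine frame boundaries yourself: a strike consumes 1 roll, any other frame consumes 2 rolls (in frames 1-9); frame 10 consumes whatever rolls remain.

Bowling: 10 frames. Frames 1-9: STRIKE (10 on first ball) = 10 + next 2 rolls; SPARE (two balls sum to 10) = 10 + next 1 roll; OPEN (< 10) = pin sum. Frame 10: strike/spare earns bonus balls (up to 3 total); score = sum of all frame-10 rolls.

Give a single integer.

Answer: 140

Derivation:
Frame 1: STRIKE. 10 + next two rolls (10+10) = 30. Cumulative: 30
Frame 2: STRIKE. 10 + next two rolls (10+5) = 25. Cumulative: 55
Frame 3: STRIKE. 10 + next two rolls (5+4) = 19. Cumulative: 74
Frame 4: OPEN (5+4=9). Cumulative: 83
Frame 5: OPEN (9+0=9). Cumulative: 92
Frame 6: SPARE (9+1=10). 10 + next roll (3) = 13. Cumulative: 105
Frame 7: OPEN (3+1=4). Cumulative: 109
Frame 8: STRIKE. 10 + next two rolls (1+0) = 11. Cumulative: 120
Frame 9: OPEN (1+0=1). Cumulative: 121
Frame 10: STRIKE. Sum of all frame-10 rolls (10+7+2) = 19. Cumulative: 140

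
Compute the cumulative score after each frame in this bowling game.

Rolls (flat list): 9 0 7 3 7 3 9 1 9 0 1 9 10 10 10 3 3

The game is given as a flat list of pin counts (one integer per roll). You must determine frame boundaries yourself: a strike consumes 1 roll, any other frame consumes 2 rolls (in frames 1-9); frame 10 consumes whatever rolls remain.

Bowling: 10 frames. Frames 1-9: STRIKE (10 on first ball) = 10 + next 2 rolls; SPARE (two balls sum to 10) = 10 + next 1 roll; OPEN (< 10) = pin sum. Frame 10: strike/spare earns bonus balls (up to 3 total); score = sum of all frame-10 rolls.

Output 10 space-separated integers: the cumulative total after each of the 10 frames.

Frame 1: OPEN (9+0=9). Cumulative: 9
Frame 2: SPARE (7+3=10). 10 + next roll (7) = 17. Cumulative: 26
Frame 3: SPARE (7+3=10). 10 + next roll (9) = 19. Cumulative: 45
Frame 4: SPARE (9+1=10). 10 + next roll (9) = 19. Cumulative: 64
Frame 5: OPEN (9+0=9). Cumulative: 73
Frame 6: SPARE (1+9=10). 10 + next roll (10) = 20. Cumulative: 93
Frame 7: STRIKE. 10 + next two rolls (10+10) = 30. Cumulative: 123
Frame 8: STRIKE. 10 + next two rolls (10+3) = 23. Cumulative: 146
Frame 9: STRIKE. 10 + next two rolls (3+3) = 16. Cumulative: 162
Frame 10: OPEN. Sum of all frame-10 rolls (3+3) = 6. Cumulative: 168

Answer: 9 26 45 64 73 93 123 146 162 168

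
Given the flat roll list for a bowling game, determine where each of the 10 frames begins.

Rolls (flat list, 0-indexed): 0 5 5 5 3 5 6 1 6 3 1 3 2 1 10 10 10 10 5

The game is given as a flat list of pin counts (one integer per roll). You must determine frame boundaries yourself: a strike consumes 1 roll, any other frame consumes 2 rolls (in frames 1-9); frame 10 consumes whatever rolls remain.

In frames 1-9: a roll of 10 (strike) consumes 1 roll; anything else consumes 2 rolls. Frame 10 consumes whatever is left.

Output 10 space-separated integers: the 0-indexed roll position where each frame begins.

Answer: 0 2 4 6 8 10 12 14 15 16

Derivation:
Frame 1 starts at roll index 0: rolls=0,5 (sum=5), consumes 2 rolls
Frame 2 starts at roll index 2: rolls=5,5 (sum=10), consumes 2 rolls
Frame 3 starts at roll index 4: rolls=3,5 (sum=8), consumes 2 rolls
Frame 4 starts at roll index 6: rolls=6,1 (sum=7), consumes 2 rolls
Frame 5 starts at roll index 8: rolls=6,3 (sum=9), consumes 2 rolls
Frame 6 starts at roll index 10: rolls=1,3 (sum=4), consumes 2 rolls
Frame 7 starts at roll index 12: rolls=2,1 (sum=3), consumes 2 rolls
Frame 8 starts at roll index 14: roll=10 (strike), consumes 1 roll
Frame 9 starts at roll index 15: roll=10 (strike), consumes 1 roll
Frame 10 starts at roll index 16: 3 remaining rolls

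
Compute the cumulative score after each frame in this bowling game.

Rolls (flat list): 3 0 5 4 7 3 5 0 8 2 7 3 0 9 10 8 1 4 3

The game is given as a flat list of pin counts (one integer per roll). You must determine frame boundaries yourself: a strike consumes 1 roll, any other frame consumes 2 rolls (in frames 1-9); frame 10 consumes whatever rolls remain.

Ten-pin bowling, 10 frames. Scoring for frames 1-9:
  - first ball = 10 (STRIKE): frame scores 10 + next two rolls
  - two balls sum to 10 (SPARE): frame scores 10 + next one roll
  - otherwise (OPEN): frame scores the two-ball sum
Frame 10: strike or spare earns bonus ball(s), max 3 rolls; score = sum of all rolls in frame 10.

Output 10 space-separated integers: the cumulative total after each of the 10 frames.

Frame 1: OPEN (3+0=3). Cumulative: 3
Frame 2: OPEN (5+4=9). Cumulative: 12
Frame 3: SPARE (7+3=10). 10 + next roll (5) = 15. Cumulative: 27
Frame 4: OPEN (5+0=5). Cumulative: 32
Frame 5: SPARE (8+2=10). 10 + next roll (7) = 17. Cumulative: 49
Frame 6: SPARE (7+3=10). 10 + next roll (0) = 10. Cumulative: 59
Frame 7: OPEN (0+9=9). Cumulative: 68
Frame 8: STRIKE. 10 + next two rolls (8+1) = 19. Cumulative: 87
Frame 9: OPEN (8+1=9). Cumulative: 96
Frame 10: OPEN. Sum of all frame-10 rolls (4+3) = 7. Cumulative: 103

Answer: 3 12 27 32 49 59 68 87 96 103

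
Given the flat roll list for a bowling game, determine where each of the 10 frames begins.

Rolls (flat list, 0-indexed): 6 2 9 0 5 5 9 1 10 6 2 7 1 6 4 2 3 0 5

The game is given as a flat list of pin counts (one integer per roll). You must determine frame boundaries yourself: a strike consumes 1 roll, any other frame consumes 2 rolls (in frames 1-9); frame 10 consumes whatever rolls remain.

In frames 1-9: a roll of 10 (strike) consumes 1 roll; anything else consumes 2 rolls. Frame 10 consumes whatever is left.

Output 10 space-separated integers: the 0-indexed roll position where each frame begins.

Answer: 0 2 4 6 8 9 11 13 15 17

Derivation:
Frame 1 starts at roll index 0: rolls=6,2 (sum=8), consumes 2 rolls
Frame 2 starts at roll index 2: rolls=9,0 (sum=9), consumes 2 rolls
Frame 3 starts at roll index 4: rolls=5,5 (sum=10), consumes 2 rolls
Frame 4 starts at roll index 6: rolls=9,1 (sum=10), consumes 2 rolls
Frame 5 starts at roll index 8: roll=10 (strike), consumes 1 roll
Frame 6 starts at roll index 9: rolls=6,2 (sum=8), consumes 2 rolls
Frame 7 starts at roll index 11: rolls=7,1 (sum=8), consumes 2 rolls
Frame 8 starts at roll index 13: rolls=6,4 (sum=10), consumes 2 rolls
Frame 9 starts at roll index 15: rolls=2,3 (sum=5), consumes 2 rolls
Frame 10 starts at roll index 17: 2 remaining rolls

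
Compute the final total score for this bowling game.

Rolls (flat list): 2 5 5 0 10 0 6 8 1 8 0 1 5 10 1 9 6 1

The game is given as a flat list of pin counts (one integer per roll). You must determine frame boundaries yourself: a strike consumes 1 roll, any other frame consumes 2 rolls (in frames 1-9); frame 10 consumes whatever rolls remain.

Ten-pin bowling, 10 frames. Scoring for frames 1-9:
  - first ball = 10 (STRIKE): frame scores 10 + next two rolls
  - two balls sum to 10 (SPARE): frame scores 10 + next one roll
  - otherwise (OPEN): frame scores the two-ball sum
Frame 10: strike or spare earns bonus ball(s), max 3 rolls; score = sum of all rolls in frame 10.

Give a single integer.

Answer: 100

Derivation:
Frame 1: OPEN (2+5=7). Cumulative: 7
Frame 2: OPEN (5+0=5). Cumulative: 12
Frame 3: STRIKE. 10 + next two rolls (0+6) = 16. Cumulative: 28
Frame 4: OPEN (0+6=6). Cumulative: 34
Frame 5: OPEN (8+1=9). Cumulative: 43
Frame 6: OPEN (8+0=8). Cumulative: 51
Frame 7: OPEN (1+5=6). Cumulative: 57
Frame 8: STRIKE. 10 + next two rolls (1+9) = 20. Cumulative: 77
Frame 9: SPARE (1+9=10). 10 + next roll (6) = 16. Cumulative: 93
Frame 10: OPEN. Sum of all frame-10 rolls (6+1) = 7. Cumulative: 100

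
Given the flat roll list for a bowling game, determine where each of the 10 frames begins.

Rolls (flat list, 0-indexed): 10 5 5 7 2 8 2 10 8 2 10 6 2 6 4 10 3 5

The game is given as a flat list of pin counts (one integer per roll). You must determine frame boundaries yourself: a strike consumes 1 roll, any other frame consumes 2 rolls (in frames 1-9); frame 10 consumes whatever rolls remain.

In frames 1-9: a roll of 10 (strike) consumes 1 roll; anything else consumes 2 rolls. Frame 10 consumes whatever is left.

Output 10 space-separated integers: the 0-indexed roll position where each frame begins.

Answer: 0 1 3 5 7 8 10 11 13 15

Derivation:
Frame 1 starts at roll index 0: roll=10 (strike), consumes 1 roll
Frame 2 starts at roll index 1: rolls=5,5 (sum=10), consumes 2 rolls
Frame 3 starts at roll index 3: rolls=7,2 (sum=9), consumes 2 rolls
Frame 4 starts at roll index 5: rolls=8,2 (sum=10), consumes 2 rolls
Frame 5 starts at roll index 7: roll=10 (strike), consumes 1 roll
Frame 6 starts at roll index 8: rolls=8,2 (sum=10), consumes 2 rolls
Frame 7 starts at roll index 10: roll=10 (strike), consumes 1 roll
Frame 8 starts at roll index 11: rolls=6,2 (sum=8), consumes 2 rolls
Frame 9 starts at roll index 13: rolls=6,4 (sum=10), consumes 2 rolls
Frame 10 starts at roll index 15: 3 remaining rolls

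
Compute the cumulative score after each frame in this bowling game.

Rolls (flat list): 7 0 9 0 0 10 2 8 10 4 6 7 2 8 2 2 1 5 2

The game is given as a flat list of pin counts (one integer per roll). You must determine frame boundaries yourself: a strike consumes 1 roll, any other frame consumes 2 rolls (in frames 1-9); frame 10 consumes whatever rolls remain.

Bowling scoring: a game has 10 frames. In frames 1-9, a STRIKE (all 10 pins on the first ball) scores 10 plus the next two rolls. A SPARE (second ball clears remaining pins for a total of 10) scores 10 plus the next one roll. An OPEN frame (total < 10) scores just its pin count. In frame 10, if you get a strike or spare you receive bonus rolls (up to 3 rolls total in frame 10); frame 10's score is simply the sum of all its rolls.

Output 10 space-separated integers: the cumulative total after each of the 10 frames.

Answer: 7 16 28 48 68 85 94 106 109 116

Derivation:
Frame 1: OPEN (7+0=7). Cumulative: 7
Frame 2: OPEN (9+0=9). Cumulative: 16
Frame 3: SPARE (0+10=10). 10 + next roll (2) = 12. Cumulative: 28
Frame 4: SPARE (2+8=10). 10 + next roll (10) = 20. Cumulative: 48
Frame 5: STRIKE. 10 + next two rolls (4+6) = 20. Cumulative: 68
Frame 6: SPARE (4+6=10). 10 + next roll (7) = 17. Cumulative: 85
Frame 7: OPEN (7+2=9). Cumulative: 94
Frame 8: SPARE (8+2=10). 10 + next roll (2) = 12. Cumulative: 106
Frame 9: OPEN (2+1=3). Cumulative: 109
Frame 10: OPEN. Sum of all frame-10 rolls (5+2) = 7. Cumulative: 116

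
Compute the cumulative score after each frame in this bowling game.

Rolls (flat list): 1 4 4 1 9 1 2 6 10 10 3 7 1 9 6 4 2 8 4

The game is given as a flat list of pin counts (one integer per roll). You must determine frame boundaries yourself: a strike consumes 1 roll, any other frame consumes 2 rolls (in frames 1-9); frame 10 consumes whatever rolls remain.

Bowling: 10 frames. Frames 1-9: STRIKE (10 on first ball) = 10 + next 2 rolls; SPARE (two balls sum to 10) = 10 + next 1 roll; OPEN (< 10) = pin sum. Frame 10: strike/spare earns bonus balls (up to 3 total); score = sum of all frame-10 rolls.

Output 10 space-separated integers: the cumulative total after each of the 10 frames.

Frame 1: OPEN (1+4=5). Cumulative: 5
Frame 2: OPEN (4+1=5). Cumulative: 10
Frame 3: SPARE (9+1=10). 10 + next roll (2) = 12. Cumulative: 22
Frame 4: OPEN (2+6=8). Cumulative: 30
Frame 5: STRIKE. 10 + next two rolls (10+3) = 23. Cumulative: 53
Frame 6: STRIKE. 10 + next two rolls (3+7) = 20. Cumulative: 73
Frame 7: SPARE (3+7=10). 10 + next roll (1) = 11. Cumulative: 84
Frame 8: SPARE (1+9=10). 10 + next roll (6) = 16. Cumulative: 100
Frame 9: SPARE (6+4=10). 10 + next roll (2) = 12. Cumulative: 112
Frame 10: SPARE. Sum of all frame-10 rolls (2+8+4) = 14. Cumulative: 126

Answer: 5 10 22 30 53 73 84 100 112 126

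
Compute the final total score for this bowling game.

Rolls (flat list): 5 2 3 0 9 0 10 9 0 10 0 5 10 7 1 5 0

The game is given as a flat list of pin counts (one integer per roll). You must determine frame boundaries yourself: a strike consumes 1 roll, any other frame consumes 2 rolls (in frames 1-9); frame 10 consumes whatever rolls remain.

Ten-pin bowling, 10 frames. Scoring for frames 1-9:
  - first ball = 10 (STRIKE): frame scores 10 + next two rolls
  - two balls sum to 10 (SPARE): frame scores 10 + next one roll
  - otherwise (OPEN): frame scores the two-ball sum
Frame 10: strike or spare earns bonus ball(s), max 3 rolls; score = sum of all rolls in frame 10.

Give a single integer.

Answer: 98

Derivation:
Frame 1: OPEN (5+2=7). Cumulative: 7
Frame 2: OPEN (3+0=3). Cumulative: 10
Frame 3: OPEN (9+0=9). Cumulative: 19
Frame 4: STRIKE. 10 + next two rolls (9+0) = 19. Cumulative: 38
Frame 5: OPEN (9+0=9). Cumulative: 47
Frame 6: STRIKE. 10 + next two rolls (0+5) = 15. Cumulative: 62
Frame 7: OPEN (0+5=5). Cumulative: 67
Frame 8: STRIKE. 10 + next two rolls (7+1) = 18. Cumulative: 85
Frame 9: OPEN (7+1=8). Cumulative: 93
Frame 10: OPEN. Sum of all frame-10 rolls (5+0) = 5. Cumulative: 98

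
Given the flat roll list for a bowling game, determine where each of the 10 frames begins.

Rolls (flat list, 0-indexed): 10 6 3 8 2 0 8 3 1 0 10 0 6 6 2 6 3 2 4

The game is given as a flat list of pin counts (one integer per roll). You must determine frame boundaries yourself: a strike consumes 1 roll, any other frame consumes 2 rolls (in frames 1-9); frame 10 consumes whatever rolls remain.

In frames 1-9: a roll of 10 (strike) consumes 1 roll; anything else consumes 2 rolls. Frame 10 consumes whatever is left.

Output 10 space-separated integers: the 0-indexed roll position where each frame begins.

Frame 1 starts at roll index 0: roll=10 (strike), consumes 1 roll
Frame 2 starts at roll index 1: rolls=6,3 (sum=9), consumes 2 rolls
Frame 3 starts at roll index 3: rolls=8,2 (sum=10), consumes 2 rolls
Frame 4 starts at roll index 5: rolls=0,8 (sum=8), consumes 2 rolls
Frame 5 starts at roll index 7: rolls=3,1 (sum=4), consumes 2 rolls
Frame 6 starts at roll index 9: rolls=0,10 (sum=10), consumes 2 rolls
Frame 7 starts at roll index 11: rolls=0,6 (sum=6), consumes 2 rolls
Frame 8 starts at roll index 13: rolls=6,2 (sum=8), consumes 2 rolls
Frame 9 starts at roll index 15: rolls=6,3 (sum=9), consumes 2 rolls
Frame 10 starts at roll index 17: 2 remaining rolls

Answer: 0 1 3 5 7 9 11 13 15 17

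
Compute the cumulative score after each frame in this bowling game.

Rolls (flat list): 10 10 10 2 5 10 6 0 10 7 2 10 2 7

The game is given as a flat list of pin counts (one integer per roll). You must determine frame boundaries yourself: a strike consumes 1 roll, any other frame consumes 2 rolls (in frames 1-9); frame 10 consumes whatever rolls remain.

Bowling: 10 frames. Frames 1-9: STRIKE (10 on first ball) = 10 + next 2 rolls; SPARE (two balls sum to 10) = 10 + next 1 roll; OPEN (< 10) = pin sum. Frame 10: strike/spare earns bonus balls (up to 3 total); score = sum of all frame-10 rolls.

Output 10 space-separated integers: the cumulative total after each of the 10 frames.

Frame 1: STRIKE. 10 + next two rolls (10+10) = 30. Cumulative: 30
Frame 2: STRIKE. 10 + next two rolls (10+2) = 22. Cumulative: 52
Frame 3: STRIKE. 10 + next two rolls (2+5) = 17. Cumulative: 69
Frame 4: OPEN (2+5=7). Cumulative: 76
Frame 5: STRIKE. 10 + next two rolls (6+0) = 16. Cumulative: 92
Frame 6: OPEN (6+0=6). Cumulative: 98
Frame 7: STRIKE. 10 + next two rolls (7+2) = 19. Cumulative: 117
Frame 8: OPEN (7+2=9). Cumulative: 126
Frame 9: STRIKE. 10 + next two rolls (2+7) = 19. Cumulative: 145
Frame 10: OPEN. Sum of all frame-10 rolls (2+7) = 9. Cumulative: 154

Answer: 30 52 69 76 92 98 117 126 145 154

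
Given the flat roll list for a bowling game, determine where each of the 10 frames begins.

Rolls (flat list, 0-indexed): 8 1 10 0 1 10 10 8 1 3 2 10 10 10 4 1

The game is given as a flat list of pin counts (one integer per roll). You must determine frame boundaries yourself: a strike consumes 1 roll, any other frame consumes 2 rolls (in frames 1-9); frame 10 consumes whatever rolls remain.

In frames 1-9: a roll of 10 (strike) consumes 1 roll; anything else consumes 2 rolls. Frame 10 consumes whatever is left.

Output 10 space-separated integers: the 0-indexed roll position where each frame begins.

Frame 1 starts at roll index 0: rolls=8,1 (sum=9), consumes 2 rolls
Frame 2 starts at roll index 2: roll=10 (strike), consumes 1 roll
Frame 3 starts at roll index 3: rolls=0,1 (sum=1), consumes 2 rolls
Frame 4 starts at roll index 5: roll=10 (strike), consumes 1 roll
Frame 5 starts at roll index 6: roll=10 (strike), consumes 1 roll
Frame 6 starts at roll index 7: rolls=8,1 (sum=9), consumes 2 rolls
Frame 7 starts at roll index 9: rolls=3,2 (sum=5), consumes 2 rolls
Frame 8 starts at roll index 11: roll=10 (strike), consumes 1 roll
Frame 9 starts at roll index 12: roll=10 (strike), consumes 1 roll
Frame 10 starts at roll index 13: 3 remaining rolls

Answer: 0 2 3 5 6 7 9 11 12 13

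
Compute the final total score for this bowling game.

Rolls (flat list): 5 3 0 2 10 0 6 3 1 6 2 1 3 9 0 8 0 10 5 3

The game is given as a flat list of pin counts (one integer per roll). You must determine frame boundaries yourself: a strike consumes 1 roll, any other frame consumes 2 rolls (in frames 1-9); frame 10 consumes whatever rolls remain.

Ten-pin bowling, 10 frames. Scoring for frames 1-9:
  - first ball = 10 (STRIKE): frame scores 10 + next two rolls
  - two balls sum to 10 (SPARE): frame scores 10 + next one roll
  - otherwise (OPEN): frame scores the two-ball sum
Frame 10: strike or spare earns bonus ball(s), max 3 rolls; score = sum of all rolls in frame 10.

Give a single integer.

Answer: 83

Derivation:
Frame 1: OPEN (5+3=8). Cumulative: 8
Frame 2: OPEN (0+2=2). Cumulative: 10
Frame 3: STRIKE. 10 + next two rolls (0+6) = 16. Cumulative: 26
Frame 4: OPEN (0+6=6). Cumulative: 32
Frame 5: OPEN (3+1=4). Cumulative: 36
Frame 6: OPEN (6+2=8). Cumulative: 44
Frame 7: OPEN (1+3=4). Cumulative: 48
Frame 8: OPEN (9+0=9). Cumulative: 57
Frame 9: OPEN (8+0=8). Cumulative: 65
Frame 10: STRIKE. Sum of all frame-10 rolls (10+5+3) = 18. Cumulative: 83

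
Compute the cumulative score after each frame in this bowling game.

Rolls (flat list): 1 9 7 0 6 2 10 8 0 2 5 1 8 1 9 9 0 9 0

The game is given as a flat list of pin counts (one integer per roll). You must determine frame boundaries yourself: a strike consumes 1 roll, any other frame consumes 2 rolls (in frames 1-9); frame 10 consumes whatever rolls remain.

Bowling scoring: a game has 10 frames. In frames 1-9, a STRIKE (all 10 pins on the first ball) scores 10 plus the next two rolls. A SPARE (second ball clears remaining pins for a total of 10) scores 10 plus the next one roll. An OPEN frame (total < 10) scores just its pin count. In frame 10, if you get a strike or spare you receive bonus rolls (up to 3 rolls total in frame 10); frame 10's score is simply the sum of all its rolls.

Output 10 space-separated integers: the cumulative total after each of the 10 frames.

Frame 1: SPARE (1+9=10). 10 + next roll (7) = 17. Cumulative: 17
Frame 2: OPEN (7+0=7). Cumulative: 24
Frame 3: OPEN (6+2=8). Cumulative: 32
Frame 4: STRIKE. 10 + next two rolls (8+0) = 18. Cumulative: 50
Frame 5: OPEN (8+0=8). Cumulative: 58
Frame 6: OPEN (2+5=7). Cumulative: 65
Frame 7: OPEN (1+8=9). Cumulative: 74
Frame 8: SPARE (1+9=10). 10 + next roll (9) = 19. Cumulative: 93
Frame 9: OPEN (9+0=9). Cumulative: 102
Frame 10: OPEN. Sum of all frame-10 rolls (9+0) = 9. Cumulative: 111

Answer: 17 24 32 50 58 65 74 93 102 111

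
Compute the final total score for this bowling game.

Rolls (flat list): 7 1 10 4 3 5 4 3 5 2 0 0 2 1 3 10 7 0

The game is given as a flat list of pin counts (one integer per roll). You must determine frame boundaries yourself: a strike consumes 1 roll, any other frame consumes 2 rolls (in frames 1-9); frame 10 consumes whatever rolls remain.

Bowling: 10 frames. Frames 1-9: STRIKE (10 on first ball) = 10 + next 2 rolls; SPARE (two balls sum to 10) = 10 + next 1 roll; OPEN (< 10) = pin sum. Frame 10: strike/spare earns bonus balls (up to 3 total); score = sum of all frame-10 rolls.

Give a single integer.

Frame 1: OPEN (7+1=8). Cumulative: 8
Frame 2: STRIKE. 10 + next two rolls (4+3) = 17. Cumulative: 25
Frame 3: OPEN (4+3=7). Cumulative: 32
Frame 4: OPEN (5+4=9). Cumulative: 41
Frame 5: OPEN (3+5=8). Cumulative: 49
Frame 6: OPEN (2+0=2). Cumulative: 51
Frame 7: OPEN (0+2=2). Cumulative: 53
Frame 8: OPEN (1+3=4). Cumulative: 57
Frame 9: STRIKE. 10 + next two rolls (7+0) = 17. Cumulative: 74
Frame 10: OPEN. Sum of all frame-10 rolls (7+0) = 7. Cumulative: 81

Answer: 81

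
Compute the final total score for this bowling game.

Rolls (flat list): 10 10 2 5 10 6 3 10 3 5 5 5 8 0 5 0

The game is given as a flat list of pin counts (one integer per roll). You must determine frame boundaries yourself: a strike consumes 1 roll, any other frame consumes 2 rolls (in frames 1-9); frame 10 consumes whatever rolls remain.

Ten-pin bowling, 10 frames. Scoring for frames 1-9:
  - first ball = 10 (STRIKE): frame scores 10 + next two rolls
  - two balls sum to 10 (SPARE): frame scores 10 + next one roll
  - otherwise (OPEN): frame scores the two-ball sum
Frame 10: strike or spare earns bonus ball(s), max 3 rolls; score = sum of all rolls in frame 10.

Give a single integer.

Frame 1: STRIKE. 10 + next two rolls (10+2) = 22. Cumulative: 22
Frame 2: STRIKE. 10 + next two rolls (2+5) = 17. Cumulative: 39
Frame 3: OPEN (2+5=7). Cumulative: 46
Frame 4: STRIKE. 10 + next two rolls (6+3) = 19. Cumulative: 65
Frame 5: OPEN (6+3=9). Cumulative: 74
Frame 6: STRIKE. 10 + next two rolls (3+5) = 18. Cumulative: 92
Frame 7: OPEN (3+5=8). Cumulative: 100
Frame 8: SPARE (5+5=10). 10 + next roll (8) = 18. Cumulative: 118
Frame 9: OPEN (8+0=8). Cumulative: 126
Frame 10: OPEN. Sum of all frame-10 rolls (5+0) = 5. Cumulative: 131

Answer: 131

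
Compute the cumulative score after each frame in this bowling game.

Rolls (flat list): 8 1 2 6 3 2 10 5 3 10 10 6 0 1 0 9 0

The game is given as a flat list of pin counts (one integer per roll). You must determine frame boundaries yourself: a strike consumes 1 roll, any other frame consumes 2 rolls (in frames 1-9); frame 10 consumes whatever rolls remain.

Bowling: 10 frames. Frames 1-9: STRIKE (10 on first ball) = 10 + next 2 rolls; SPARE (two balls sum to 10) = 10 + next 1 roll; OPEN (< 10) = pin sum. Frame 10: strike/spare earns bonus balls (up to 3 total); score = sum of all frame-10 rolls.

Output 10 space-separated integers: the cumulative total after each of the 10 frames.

Answer: 9 17 22 40 48 74 90 96 97 106

Derivation:
Frame 1: OPEN (8+1=9). Cumulative: 9
Frame 2: OPEN (2+6=8). Cumulative: 17
Frame 3: OPEN (3+2=5). Cumulative: 22
Frame 4: STRIKE. 10 + next two rolls (5+3) = 18. Cumulative: 40
Frame 5: OPEN (5+3=8). Cumulative: 48
Frame 6: STRIKE. 10 + next two rolls (10+6) = 26. Cumulative: 74
Frame 7: STRIKE. 10 + next two rolls (6+0) = 16. Cumulative: 90
Frame 8: OPEN (6+0=6). Cumulative: 96
Frame 9: OPEN (1+0=1). Cumulative: 97
Frame 10: OPEN. Sum of all frame-10 rolls (9+0) = 9. Cumulative: 106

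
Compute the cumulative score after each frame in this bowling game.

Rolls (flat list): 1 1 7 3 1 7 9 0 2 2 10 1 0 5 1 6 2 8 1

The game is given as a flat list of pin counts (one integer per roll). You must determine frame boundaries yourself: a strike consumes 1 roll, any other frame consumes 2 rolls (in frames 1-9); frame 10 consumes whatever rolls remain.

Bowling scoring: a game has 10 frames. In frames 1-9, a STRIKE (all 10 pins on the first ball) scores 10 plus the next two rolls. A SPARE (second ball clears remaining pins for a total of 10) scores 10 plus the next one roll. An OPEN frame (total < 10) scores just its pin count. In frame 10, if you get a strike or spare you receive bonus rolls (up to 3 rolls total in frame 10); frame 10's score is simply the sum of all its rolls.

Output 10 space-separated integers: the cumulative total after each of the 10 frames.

Answer: 2 13 21 30 34 45 46 52 60 69

Derivation:
Frame 1: OPEN (1+1=2). Cumulative: 2
Frame 2: SPARE (7+3=10). 10 + next roll (1) = 11. Cumulative: 13
Frame 3: OPEN (1+7=8). Cumulative: 21
Frame 4: OPEN (9+0=9). Cumulative: 30
Frame 5: OPEN (2+2=4). Cumulative: 34
Frame 6: STRIKE. 10 + next two rolls (1+0) = 11. Cumulative: 45
Frame 7: OPEN (1+0=1). Cumulative: 46
Frame 8: OPEN (5+1=6). Cumulative: 52
Frame 9: OPEN (6+2=8). Cumulative: 60
Frame 10: OPEN. Sum of all frame-10 rolls (8+1) = 9. Cumulative: 69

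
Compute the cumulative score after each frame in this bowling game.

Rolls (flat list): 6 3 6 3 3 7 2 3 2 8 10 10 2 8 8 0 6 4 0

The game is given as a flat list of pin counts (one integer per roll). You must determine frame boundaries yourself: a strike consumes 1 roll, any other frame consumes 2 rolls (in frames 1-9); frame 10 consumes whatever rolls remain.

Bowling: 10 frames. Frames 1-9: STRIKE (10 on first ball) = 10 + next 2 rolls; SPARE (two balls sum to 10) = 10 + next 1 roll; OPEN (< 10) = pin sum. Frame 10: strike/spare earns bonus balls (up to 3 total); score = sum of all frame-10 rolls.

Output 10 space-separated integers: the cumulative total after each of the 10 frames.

Answer: 9 18 30 35 55 77 97 115 123 133

Derivation:
Frame 1: OPEN (6+3=9). Cumulative: 9
Frame 2: OPEN (6+3=9). Cumulative: 18
Frame 3: SPARE (3+7=10). 10 + next roll (2) = 12. Cumulative: 30
Frame 4: OPEN (2+3=5). Cumulative: 35
Frame 5: SPARE (2+8=10). 10 + next roll (10) = 20. Cumulative: 55
Frame 6: STRIKE. 10 + next two rolls (10+2) = 22. Cumulative: 77
Frame 7: STRIKE. 10 + next two rolls (2+8) = 20. Cumulative: 97
Frame 8: SPARE (2+8=10). 10 + next roll (8) = 18. Cumulative: 115
Frame 9: OPEN (8+0=8). Cumulative: 123
Frame 10: SPARE. Sum of all frame-10 rolls (6+4+0) = 10. Cumulative: 133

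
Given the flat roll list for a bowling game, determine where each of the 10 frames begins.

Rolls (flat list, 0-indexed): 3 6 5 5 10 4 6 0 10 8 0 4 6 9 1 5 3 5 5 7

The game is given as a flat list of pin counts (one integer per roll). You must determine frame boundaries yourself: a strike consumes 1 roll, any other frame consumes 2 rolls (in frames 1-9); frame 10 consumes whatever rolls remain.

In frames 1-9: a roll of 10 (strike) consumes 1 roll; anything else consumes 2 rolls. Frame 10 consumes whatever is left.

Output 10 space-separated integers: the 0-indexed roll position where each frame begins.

Frame 1 starts at roll index 0: rolls=3,6 (sum=9), consumes 2 rolls
Frame 2 starts at roll index 2: rolls=5,5 (sum=10), consumes 2 rolls
Frame 3 starts at roll index 4: roll=10 (strike), consumes 1 roll
Frame 4 starts at roll index 5: rolls=4,6 (sum=10), consumes 2 rolls
Frame 5 starts at roll index 7: rolls=0,10 (sum=10), consumes 2 rolls
Frame 6 starts at roll index 9: rolls=8,0 (sum=8), consumes 2 rolls
Frame 7 starts at roll index 11: rolls=4,6 (sum=10), consumes 2 rolls
Frame 8 starts at roll index 13: rolls=9,1 (sum=10), consumes 2 rolls
Frame 9 starts at roll index 15: rolls=5,3 (sum=8), consumes 2 rolls
Frame 10 starts at roll index 17: 3 remaining rolls

Answer: 0 2 4 5 7 9 11 13 15 17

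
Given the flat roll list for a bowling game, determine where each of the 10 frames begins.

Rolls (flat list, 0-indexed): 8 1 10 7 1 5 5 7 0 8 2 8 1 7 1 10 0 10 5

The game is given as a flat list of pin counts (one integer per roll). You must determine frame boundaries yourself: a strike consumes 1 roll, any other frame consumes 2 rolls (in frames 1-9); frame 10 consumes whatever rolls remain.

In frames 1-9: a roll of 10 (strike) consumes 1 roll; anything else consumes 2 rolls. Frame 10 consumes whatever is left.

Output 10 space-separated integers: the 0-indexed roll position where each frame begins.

Answer: 0 2 3 5 7 9 11 13 15 16

Derivation:
Frame 1 starts at roll index 0: rolls=8,1 (sum=9), consumes 2 rolls
Frame 2 starts at roll index 2: roll=10 (strike), consumes 1 roll
Frame 3 starts at roll index 3: rolls=7,1 (sum=8), consumes 2 rolls
Frame 4 starts at roll index 5: rolls=5,5 (sum=10), consumes 2 rolls
Frame 5 starts at roll index 7: rolls=7,0 (sum=7), consumes 2 rolls
Frame 6 starts at roll index 9: rolls=8,2 (sum=10), consumes 2 rolls
Frame 7 starts at roll index 11: rolls=8,1 (sum=9), consumes 2 rolls
Frame 8 starts at roll index 13: rolls=7,1 (sum=8), consumes 2 rolls
Frame 9 starts at roll index 15: roll=10 (strike), consumes 1 roll
Frame 10 starts at roll index 16: 3 remaining rolls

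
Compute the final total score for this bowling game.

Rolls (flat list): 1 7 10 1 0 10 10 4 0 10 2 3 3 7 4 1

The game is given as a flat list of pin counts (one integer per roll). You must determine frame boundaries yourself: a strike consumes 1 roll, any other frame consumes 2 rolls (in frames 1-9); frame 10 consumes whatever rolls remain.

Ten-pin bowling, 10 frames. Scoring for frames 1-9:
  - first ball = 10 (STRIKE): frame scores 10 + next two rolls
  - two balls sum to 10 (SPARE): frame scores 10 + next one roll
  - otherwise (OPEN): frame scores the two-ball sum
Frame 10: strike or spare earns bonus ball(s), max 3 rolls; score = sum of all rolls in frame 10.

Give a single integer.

Answer: 101

Derivation:
Frame 1: OPEN (1+7=8). Cumulative: 8
Frame 2: STRIKE. 10 + next two rolls (1+0) = 11. Cumulative: 19
Frame 3: OPEN (1+0=1). Cumulative: 20
Frame 4: STRIKE. 10 + next two rolls (10+4) = 24. Cumulative: 44
Frame 5: STRIKE. 10 + next two rolls (4+0) = 14. Cumulative: 58
Frame 6: OPEN (4+0=4). Cumulative: 62
Frame 7: STRIKE. 10 + next two rolls (2+3) = 15. Cumulative: 77
Frame 8: OPEN (2+3=5). Cumulative: 82
Frame 9: SPARE (3+7=10). 10 + next roll (4) = 14. Cumulative: 96
Frame 10: OPEN. Sum of all frame-10 rolls (4+1) = 5. Cumulative: 101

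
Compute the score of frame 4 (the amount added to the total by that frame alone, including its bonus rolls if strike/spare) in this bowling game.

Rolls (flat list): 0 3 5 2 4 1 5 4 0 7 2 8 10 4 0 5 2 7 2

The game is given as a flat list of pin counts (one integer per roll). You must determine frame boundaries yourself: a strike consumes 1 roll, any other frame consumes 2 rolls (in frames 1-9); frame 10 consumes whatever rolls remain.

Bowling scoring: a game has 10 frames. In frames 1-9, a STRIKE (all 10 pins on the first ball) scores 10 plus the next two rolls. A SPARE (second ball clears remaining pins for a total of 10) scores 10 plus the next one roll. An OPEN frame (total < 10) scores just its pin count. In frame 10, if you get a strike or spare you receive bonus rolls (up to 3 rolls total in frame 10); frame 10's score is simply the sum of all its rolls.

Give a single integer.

Frame 1: OPEN (0+3=3). Cumulative: 3
Frame 2: OPEN (5+2=7). Cumulative: 10
Frame 3: OPEN (4+1=5). Cumulative: 15
Frame 4: OPEN (5+4=9). Cumulative: 24
Frame 5: OPEN (0+7=7). Cumulative: 31
Frame 6: SPARE (2+8=10). 10 + next roll (10) = 20. Cumulative: 51

Answer: 9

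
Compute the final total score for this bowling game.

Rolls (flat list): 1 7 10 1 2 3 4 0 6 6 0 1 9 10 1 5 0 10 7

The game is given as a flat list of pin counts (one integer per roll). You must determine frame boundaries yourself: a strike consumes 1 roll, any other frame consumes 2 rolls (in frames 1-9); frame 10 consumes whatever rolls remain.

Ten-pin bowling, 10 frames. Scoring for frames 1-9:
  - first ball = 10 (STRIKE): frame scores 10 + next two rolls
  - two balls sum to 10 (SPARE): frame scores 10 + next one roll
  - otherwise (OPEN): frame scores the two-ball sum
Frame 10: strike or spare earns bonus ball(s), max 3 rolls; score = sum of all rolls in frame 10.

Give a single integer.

Answer: 102

Derivation:
Frame 1: OPEN (1+7=8). Cumulative: 8
Frame 2: STRIKE. 10 + next two rolls (1+2) = 13. Cumulative: 21
Frame 3: OPEN (1+2=3). Cumulative: 24
Frame 4: OPEN (3+4=7). Cumulative: 31
Frame 5: OPEN (0+6=6). Cumulative: 37
Frame 6: OPEN (6+0=6). Cumulative: 43
Frame 7: SPARE (1+9=10). 10 + next roll (10) = 20. Cumulative: 63
Frame 8: STRIKE. 10 + next two rolls (1+5) = 16. Cumulative: 79
Frame 9: OPEN (1+5=6). Cumulative: 85
Frame 10: SPARE. Sum of all frame-10 rolls (0+10+7) = 17. Cumulative: 102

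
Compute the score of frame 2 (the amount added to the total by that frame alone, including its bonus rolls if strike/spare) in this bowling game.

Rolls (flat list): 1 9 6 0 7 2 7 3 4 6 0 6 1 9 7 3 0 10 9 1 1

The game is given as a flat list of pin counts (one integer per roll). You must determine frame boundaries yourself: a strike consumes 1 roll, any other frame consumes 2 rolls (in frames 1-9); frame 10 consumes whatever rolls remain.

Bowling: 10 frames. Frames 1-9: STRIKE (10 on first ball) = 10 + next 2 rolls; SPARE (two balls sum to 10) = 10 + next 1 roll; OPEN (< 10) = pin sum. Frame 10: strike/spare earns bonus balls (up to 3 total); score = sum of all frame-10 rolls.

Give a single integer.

Answer: 6

Derivation:
Frame 1: SPARE (1+9=10). 10 + next roll (6) = 16. Cumulative: 16
Frame 2: OPEN (6+0=6). Cumulative: 22
Frame 3: OPEN (7+2=9). Cumulative: 31
Frame 4: SPARE (7+3=10). 10 + next roll (4) = 14. Cumulative: 45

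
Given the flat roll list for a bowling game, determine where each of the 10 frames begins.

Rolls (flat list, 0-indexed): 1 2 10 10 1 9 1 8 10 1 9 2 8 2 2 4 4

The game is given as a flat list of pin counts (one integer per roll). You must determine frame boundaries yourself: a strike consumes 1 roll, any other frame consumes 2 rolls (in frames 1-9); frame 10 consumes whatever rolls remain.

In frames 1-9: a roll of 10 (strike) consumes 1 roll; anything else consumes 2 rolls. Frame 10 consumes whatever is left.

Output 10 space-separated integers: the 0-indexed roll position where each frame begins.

Frame 1 starts at roll index 0: rolls=1,2 (sum=3), consumes 2 rolls
Frame 2 starts at roll index 2: roll=10 (strike), consumes 1 roll
Frame 3 starts at roll index 3: roll=10 (strike), consumes 1 roll
Frame 4 starts at roll index 4: rolls=1,9 (sum=10), consumes 2 rolls
Frame 5 starts at roll index 6: rolls=1,8 (sum=9), consumes 2 rolls
Frame 6 starts at roll index 8: roll=10 (strike), consumes 1 roll
Frame 7 starts at roll index 9: rolls=1,9 (sum=10), consumes 2 rolls
Frame 8 starts at roll index 11: rolls=2,8 (sum=10), consumes 2 rolls
Frame 9 starts at roll index 13: rolls=2,2 (sum=4), consumes 2 rolls
Frame 10 starts at roll index 15: 2 remaining rolls

Answer: 0 2 3 4 6 8 9 11 13 15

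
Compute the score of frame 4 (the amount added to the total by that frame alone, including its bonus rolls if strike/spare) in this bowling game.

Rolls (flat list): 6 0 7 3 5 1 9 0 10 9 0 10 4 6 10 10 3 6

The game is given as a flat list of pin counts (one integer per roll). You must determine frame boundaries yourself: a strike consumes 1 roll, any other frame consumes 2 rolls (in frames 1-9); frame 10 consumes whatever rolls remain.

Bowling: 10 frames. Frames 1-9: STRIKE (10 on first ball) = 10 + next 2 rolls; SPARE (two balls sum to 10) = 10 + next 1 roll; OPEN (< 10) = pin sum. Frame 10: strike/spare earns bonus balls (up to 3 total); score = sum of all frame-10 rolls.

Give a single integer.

Frame 1: OPEN (6+0=6). Cumulative: 6
Frame 2: SPARE (7+3=10). 10 + next roll (5) = 15. Cumulative: 21
Frame 3: OPEN (5+1=6). Cumulative: 27
Frame 4: OPEN (9+0=9). Cumulative: 36
Frame 5: STRIKE. 10 + next two rolls (9+0) = 19. Cumulative: 55
Frame 6: OPEN (9+0=9). Cumulative: 64

Answer: 9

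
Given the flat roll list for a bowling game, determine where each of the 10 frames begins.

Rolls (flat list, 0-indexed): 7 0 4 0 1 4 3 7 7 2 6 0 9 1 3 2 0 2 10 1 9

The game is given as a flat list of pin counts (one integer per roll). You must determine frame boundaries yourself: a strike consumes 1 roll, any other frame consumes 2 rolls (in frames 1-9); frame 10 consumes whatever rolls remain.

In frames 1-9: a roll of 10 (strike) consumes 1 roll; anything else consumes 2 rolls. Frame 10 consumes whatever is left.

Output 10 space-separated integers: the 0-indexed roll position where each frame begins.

Frame 1 starts at roll index 0: rolls=7,0 (sum=7), consumes 2 rolls
Frame 2 starts at roll index 2: rolls=4,0 (sum=4), consumes 2 rolls
Frame 3 starts at roll index 4: rolls=1,4 (sum=5), consumes 2 rolls
Frame 4 starts at roll index 6: rolls=3,7 (sum=10), consumes 2 rolls
Frame 5 starts at roll index 8: rolls=7,2 (sum=9), consumes 2 rolls
Frame 6 starts at roll index 10: rolls=6,0 (sum=6), consumes 2 rolls
Frame 7 starts at roll index 12: rolls=9,1 (sum=10), consumes 2 rolls
Frame 8 starts at roll index 14: rolls=3,2 (sum=5), consumes 2 rolls
Frame 9 starts at roll index 16: rolls=0,2 (sum=2), consumes 2 rolls
Frame 10 starts at roll index 18: 3 remaining rolls

Answer: 0 2 4 6 8 10 12 14 16 18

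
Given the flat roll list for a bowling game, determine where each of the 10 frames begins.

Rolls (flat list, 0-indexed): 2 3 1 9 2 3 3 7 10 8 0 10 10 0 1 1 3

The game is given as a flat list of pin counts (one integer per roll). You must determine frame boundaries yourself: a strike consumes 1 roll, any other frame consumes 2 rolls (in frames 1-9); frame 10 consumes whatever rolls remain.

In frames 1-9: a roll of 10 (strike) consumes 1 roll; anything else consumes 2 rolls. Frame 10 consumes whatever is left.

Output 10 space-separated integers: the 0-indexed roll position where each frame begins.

Answer: 0 2 4 6 8 9 11 12 13 15

Derivation:
Frame 1 starts at roll index 0: rolls=2,3 (sum=5), consumes 2 rolls
Frame 2 starts at roll index 2: rolls=1,9 (sum=10), consumes 2 rolls
Frame 3 starts at roll index 4: rolls=2,3 (sum=5), consumes 2 rolls
Frame 4 starts at roll index 6: rolls=3,7 (sum=10), consumes 2 rolls
Frame 5 starts at roll index 8: roll=10 (strike), consumes 1 roll
Frame 6 starts at roll index 9: rolls=8,0 (sum=8), consumes 2 rolls
Frame 7 starts at roll index 11: roll=10 (strike), consumes 1 roll
Frame 8 starts at roll index 12: roll=10 (strike), consumes 1 roll
Frame 9 starts at roll index 13: rolls=0,1 (sum=1), consumes 2 rolls
Frame 10 starts at roll index 15: 2 remaining rolls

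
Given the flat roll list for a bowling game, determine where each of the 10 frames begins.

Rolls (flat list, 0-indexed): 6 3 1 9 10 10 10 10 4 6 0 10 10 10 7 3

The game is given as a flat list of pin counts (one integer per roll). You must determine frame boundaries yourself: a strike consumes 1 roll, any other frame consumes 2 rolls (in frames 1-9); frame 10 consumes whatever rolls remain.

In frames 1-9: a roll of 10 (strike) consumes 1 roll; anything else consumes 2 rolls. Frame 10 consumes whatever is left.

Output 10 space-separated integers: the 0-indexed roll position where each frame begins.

Answer: 0 2 4 5 6 7 8 10 12 13

Derivation:
Frame 1 starts at roll index 0: rolls=6,3 (sum=9), consumes 2 rolls
Frame 2 starts at roll index 2: rolls=1,9 (sum=10), consumes 2 rolls
Frame 3 starts at roll index 4: roll=10 (strike), consumes 1 roll
Frame 4 starts at roll index 5: roll=10 (strike), consumes 1 roll
Frame 5 starts at roll index 6: roll=10 (strike), consumes 1 roll
Frame 6 starts at roll index 7: roll=10 (strike), consumes 1 roll
Frame 7 starts at roll index 8: rolls=4,6 (sum=10), consumes 2 rolls
Frame 8 starts at roll index 10: rolls=0,10 (sum=10), consumes 2 rolls
Frame 9 starts at roll index 12: roll=10 (strike), consumes 1 roll
Frame 10 starts at roll index 13: 3 remaining rolls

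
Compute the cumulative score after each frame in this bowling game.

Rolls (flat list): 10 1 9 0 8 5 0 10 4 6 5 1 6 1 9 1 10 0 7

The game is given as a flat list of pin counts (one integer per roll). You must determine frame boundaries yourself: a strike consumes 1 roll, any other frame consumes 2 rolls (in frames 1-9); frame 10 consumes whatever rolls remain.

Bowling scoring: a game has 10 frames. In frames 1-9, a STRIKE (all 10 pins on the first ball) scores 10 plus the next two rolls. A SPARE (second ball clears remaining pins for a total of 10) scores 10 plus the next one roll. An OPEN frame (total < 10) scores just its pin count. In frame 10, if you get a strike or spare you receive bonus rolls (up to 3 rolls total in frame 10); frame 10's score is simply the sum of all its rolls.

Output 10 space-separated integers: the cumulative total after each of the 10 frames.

Frame 1: STRIKE. 10 + next two rolls (1+9) = 20. Cumulative: 20
Frame 2: SPARE (1+9=10). 10 + next roll (0) = 10. Cumulative: 30
Frame 3: OPEN (0+8=8). Cumulative: 38
Frame 4: OPEN (5+0=5). Cumulative: 43
Frame 5: STRIKE. 10 + next two rolls (4+6) = 20. Cumulative: 63
Frame 6: SPARE (4+6=10). 10 + next roll (5) = 15. Cumulative: 78
Frame 7: OPEN (5+1=6). Cumulative: 84
Frame 8: OPEN (6+1=7). Cumulative: 91
Frame 9: SPARE (9+1=10). 10 + next roll (10) = 20. Cumulative: 111
Frame 10: STRIKE. Sum of all frame-10 rolls (10+0+7) = 17. Cumulative: 128

Answer: 20 30 38 43 63 78 84 91 111 128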